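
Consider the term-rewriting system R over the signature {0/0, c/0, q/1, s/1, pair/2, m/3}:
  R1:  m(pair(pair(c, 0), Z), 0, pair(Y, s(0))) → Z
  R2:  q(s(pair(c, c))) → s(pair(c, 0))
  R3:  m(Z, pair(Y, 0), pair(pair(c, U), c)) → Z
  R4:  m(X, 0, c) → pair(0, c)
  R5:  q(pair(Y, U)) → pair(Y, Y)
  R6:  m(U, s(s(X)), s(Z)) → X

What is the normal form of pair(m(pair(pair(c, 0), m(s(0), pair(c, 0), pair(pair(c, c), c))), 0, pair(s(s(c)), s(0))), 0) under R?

pair(s(0), 0)

1. pair(m(pair(pair(c, 0), m(s(0), pair(c, 0), pair(pair(c, c), c))), 0, pair(s(s(c)), s(0))), 0)  →  pair(m(s(0), pair(c, 0), pair(pair(c, c), c)), 0)   [R1 at 1]
2. pair(m(s(0), pair(c, 0), pair(pair(c, c), c)), 0)  →  pair(s(0), 0)   [R3 at 1]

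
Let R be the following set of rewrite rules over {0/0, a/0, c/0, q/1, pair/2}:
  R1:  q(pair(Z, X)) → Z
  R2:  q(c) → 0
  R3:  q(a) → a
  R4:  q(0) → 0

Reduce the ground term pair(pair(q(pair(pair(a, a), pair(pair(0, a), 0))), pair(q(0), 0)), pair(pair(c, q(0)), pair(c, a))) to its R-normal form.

1. pair(pair(q(pair(pair(a, a), pair(pair(0, a), 0))), pair(q(0), 0)), pair(pair(c, q(0)), pair(c, a)))  →  pair(pair(pair(a, a), pair(q(0), 0)), pair(pair(c, q(0)), pair(c, a)))   [R1 at 1.1]
2. pair(pair(pair(a, a), pair(q(0), 0)), pair(pair(c, q(0)), pair(c, a)))  →  pair(pair(pair(a, a), pair(0, 0)), pair(pair(c, q(0)), pair(c, a)))   [R4 at 1.2.1]
3. pair(pair(pair(a, a), pair(0, 0)), pair(pair(c, q(0)), pair(c, a)))  →  pair(pair(pair(a, a), pair(0, 0)), pair(pair(c, 0), pair(c, a)))   [R4 at 2.1.2]

pair(pair(pair(a, a), pair(0, 0)), pair(pair(c, 0), pair(c, a)))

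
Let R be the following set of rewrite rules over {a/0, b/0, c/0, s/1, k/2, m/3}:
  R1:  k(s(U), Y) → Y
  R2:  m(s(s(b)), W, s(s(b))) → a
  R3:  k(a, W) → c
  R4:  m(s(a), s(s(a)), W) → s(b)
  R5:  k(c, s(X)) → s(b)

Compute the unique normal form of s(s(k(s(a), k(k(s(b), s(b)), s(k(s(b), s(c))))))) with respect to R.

s(s(s(s(c))))

1. s(s(k(s(a), k(k(s(b), s(b)), s(k(s(b), s(c)))))))  →  s(s(k(k(s(b), s(b)), s(k(s(b), s(c))))))   [R1 at 1.1]
2. s(s(k(k(s(b), s(b)), s(k(s(b), s(c))))))  →  s(s(k(s(b), s(k(s(b), s(c))))))   [R1 at 1.1.1]
3. s(s(k(s(b), s(k(s(b), s(c))))))  →  s(s(s(k(s(b), s(c)))))   [R1 at 1.1]
4. s(s(s(k(s(b), s(c)))))  →  s(s(s(s(c))))   [R1 at 1.1.1]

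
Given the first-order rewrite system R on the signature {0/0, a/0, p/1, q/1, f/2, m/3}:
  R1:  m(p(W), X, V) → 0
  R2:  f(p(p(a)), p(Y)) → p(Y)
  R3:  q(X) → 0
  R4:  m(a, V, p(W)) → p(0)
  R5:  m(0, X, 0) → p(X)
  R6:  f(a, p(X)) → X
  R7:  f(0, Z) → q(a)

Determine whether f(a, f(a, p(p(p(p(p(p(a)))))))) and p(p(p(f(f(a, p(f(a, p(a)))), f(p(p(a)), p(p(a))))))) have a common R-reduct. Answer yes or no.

yes — NF(t₁) = p(p(p(p(a)))), NF(t₂) = p(p(p(p(a))))

Reduce t₁ = f(a, f(a, p(p(p(p(p(p(a)))))))):
1. f(a, f(a, p(p(p(p(p(p(a))))))))  →  f(a, p(p(p(p(p(a))))))   [R6 at 2]
2. f(a, p(p(p(p(p(a))))))  →  p(p(p(p(a))))   [R6 at ε]

Reduce t₂ = p(p(p(f(f(a, p(f(a, p(a)))), f(p(p(a)), p(p(a))))))):
1. p(p(p(f(f(a, p(f(a, p(a)))), f(p(p(a)), p(p(a)))))))  →  p(p(p(f(f(a, p(a)), f(p(p(a)), p(p(a)))))))   [R6 at 1.1.1.1]
2. p(p(p(f(f(a, p(a)), f(p(p(a)), p(p(a)))))))  →  p(p(p(f(a, f(p(p(a)), p(p(a)))))))   [R6 at 1.1.1.1]
3. p(p(p(f(a, f(p(p(a)), p(p(a)))))))  →  p(p(p(f(a, p(p(a))))))   [R2 at 1.1.1.2]
4. p(p(p(f(a, p(p(a))))))  →  p(p(p(p(a))))   [R6 at 1.1.1]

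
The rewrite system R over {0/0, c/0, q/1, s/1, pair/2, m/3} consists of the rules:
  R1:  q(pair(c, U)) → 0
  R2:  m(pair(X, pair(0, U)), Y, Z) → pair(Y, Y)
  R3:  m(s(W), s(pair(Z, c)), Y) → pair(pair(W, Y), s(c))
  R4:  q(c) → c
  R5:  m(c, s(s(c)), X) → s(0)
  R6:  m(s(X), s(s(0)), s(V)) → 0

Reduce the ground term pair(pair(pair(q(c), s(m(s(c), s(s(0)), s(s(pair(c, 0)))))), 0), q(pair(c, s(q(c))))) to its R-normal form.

pair(pair(pair(c, s(0)), 0), 0)

1. pair(pair(pair(q(c), s(m(s(c), s(s(0)), s(s(pair(c, 0)))))), 0), q(pair(c, s(q(c)))))  →  pair(pair(pair(c, s(m(s(c), s(s(0)), s(s(pair(c, 0)))))), 0), q(pair(c, s(q(c)))))   [R4 at 1.1.1]
2. pair(pair(pair(c, s(m(s(c), s(s(0)), s(s(pair(c, 0)))))), 0), q(pair(c, s(q(c)))))  →  pair(pair(pair(c, s(0)), 0), q(pair(c, s(q(c)))))   [R6 at 1.1.2.1]
3. pair(pair(pair(c, s(0)), 0), q(pair(c, s(q(c)))))  →  pair(pair(pair(c, s(0)), 0), 0)   [R1 at 2]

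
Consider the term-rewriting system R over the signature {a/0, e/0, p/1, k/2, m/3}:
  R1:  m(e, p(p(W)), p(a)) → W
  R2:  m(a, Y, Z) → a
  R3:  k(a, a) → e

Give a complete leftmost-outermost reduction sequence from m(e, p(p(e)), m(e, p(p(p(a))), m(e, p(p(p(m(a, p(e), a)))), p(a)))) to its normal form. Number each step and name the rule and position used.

e

1. m(e, p(p(e)), m(e, p(p(p(a))), m(e, p(p(p(m(a, p(e), a)))), p(a))))  →  m(e, p(p(e)), m(e, p(p(p(a))), p(m(a, p(e), a))))   [R1 at 3.3]
2. m(e, p(p(e)), m(e, p(p(p(a))), p(m(a, p(e), a))))  →  m(e, p(p(e)), m(e, p(p(p(a))), p(a)))   [R2 at 3.3.1]
3. m(e, p(p(e)), m(e, p(p(p(a))), p(a)))  →  m(e, p(p(e)), p(a))   [R1 at 3]
4. m(e, p(p(e)), p(a))  →  e   [R1 at ε]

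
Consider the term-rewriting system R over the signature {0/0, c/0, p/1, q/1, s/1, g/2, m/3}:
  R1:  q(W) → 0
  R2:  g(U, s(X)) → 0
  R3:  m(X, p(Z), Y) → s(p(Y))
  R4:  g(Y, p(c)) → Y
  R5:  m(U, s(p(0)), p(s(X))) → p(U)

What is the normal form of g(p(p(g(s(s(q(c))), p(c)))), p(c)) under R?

p(p(s(s(0))))

1. g(p(p(g(s(s(q(c))), p(c)))), p(c))  →  p(p(g(s(s(q(c))), p(c))))   [R4 at ε]
2. p(p(g(s(s(q(c))), p(c))))  →  p(p(s(s(q(c)))))   [R4 at 1.1]
3. p(p(s(s(q(c)))))  →  p(p(s(s(0))))   [R1 at 1.1.1.1]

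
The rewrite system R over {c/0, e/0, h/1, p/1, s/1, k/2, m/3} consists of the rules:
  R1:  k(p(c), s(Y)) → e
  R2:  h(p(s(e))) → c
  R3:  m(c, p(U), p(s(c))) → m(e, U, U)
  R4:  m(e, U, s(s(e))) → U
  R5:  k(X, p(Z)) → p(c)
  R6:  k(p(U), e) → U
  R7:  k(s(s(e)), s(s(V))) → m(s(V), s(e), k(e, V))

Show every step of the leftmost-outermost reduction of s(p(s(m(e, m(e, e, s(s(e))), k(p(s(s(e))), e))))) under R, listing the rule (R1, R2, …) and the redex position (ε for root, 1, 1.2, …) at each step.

s(p(s(e)))

1. s(p(s(m(e, m(e, e, s(s(e))), k(p(s(s(e))), e)))))  →  s(p(s(m(e, e, k(p(s(s(e))), e)))))   [R4 at 1.1.1.2]
2. s(p(s(m(e, e, k(p(s(s(e))), e)))))  →  s(p(s(m(e, e, s(s(e))))))   [R6 at 1.1.1.3]
3. s(p(s(m(e, e, s(s(e))))))  →  s(p(s(e)))   [R4 at 1.1.1]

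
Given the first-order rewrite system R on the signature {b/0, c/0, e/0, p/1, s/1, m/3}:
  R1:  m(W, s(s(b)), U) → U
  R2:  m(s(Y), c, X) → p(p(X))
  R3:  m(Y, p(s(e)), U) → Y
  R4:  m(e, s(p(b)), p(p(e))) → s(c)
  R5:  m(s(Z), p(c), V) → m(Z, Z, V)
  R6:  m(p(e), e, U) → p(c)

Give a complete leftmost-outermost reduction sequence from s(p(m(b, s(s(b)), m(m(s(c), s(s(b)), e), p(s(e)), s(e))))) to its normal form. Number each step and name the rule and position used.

1. s(p(m(b, s(s(b)), m(m(s(c), s(s(b)), e), p(s(e)), s(e)))))  →  s(p(m(m(s(c), s(s(b)), e), p(s(e)), s(e))))   [R1 at 1.1]
2. s(p(m(m(s(c), s(s(b)), e), p(s(e)), s(e))))  →  s(p(m(s(c), s(s(b)), e)))   [R3 at 1.1]
3. s(p(m(s(c), s(s(b)), e)))  →  s(p(e))   [R1 at 1.1]

s(p(e))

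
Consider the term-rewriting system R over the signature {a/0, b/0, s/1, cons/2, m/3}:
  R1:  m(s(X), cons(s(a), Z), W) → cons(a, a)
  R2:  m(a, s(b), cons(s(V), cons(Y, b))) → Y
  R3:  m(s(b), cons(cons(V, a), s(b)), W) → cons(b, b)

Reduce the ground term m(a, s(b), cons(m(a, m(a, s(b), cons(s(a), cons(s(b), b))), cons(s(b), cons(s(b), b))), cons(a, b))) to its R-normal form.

1. m(a, s(b), cons(m(a, m(a, s(b), cons(s(a), cons(s(b), b))), cons(s(b), cons(s(b), b))), cons(a, b)))  →  m(a, s(b), cons(m(a, s(b), cons(s(b), cons(s(b), b))), cons(a, b)))   [R2 at 3.1.2]
2. m(a, s(b), cons(m(a, s(b), cons(s(b), cons(s(b), b))), cons(a, b)))  →  m(a, s(b), cons(s(b), cons(a, b)))   [R2 at 3.1]
3. m(a, s(b), cons(s(b), cons(a, b)))  →  a   [R2 at ε]

a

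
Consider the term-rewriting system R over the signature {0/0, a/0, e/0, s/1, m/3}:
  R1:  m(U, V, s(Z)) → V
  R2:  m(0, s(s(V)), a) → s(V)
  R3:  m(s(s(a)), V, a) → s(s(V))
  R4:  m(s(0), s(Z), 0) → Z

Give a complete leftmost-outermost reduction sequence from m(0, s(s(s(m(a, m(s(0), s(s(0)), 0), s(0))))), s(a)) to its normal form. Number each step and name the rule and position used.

s(s(s(s(0))))

1. m(0, s(s(s(m(a, m(s(0), s(s(0)), 0), s(0))))), s(a))  →  s(s(s(m(a, m(s(0), s(s(0)), 0), s(0)))))   [R1 at ε]
2. s(s(s(m(a, m(s(0), s(s(0)), 0), s(0)))))  →  s(s(s(m(s(0), s(s(0)), 0))))   [R1 at 1.1.1]
3. s(s(s(m(s(0), s(s(0)), 0))))  →  s(s(s(s(0))))   [R4 at 1.1.1]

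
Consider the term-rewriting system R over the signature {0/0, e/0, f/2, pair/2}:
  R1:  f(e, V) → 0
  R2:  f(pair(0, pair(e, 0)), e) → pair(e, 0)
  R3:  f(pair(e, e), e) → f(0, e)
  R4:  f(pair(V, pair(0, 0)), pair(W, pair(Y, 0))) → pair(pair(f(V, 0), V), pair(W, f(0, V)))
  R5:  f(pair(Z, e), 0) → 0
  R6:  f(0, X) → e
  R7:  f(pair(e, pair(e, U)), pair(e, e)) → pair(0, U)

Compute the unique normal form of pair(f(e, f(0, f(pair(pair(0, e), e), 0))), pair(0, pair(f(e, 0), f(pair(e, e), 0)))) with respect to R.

1. pair(f(e, f(0, f(pair(pair(0, e), e), 0))), pair(0, pair(f(e, 0), f(pair(e, e), 0))))  →  pair(0, pair(0, pair(f(e, 0), f(pair(e, e), 0))))   [R1 at 1]
2. pair(0, pair(0, pair(f(e, 0), f(pair(e, e), 0))))  →  pair(0, pair(0, pair(0, f(pair(e, e), 0))))   [R1 at 2.2.1]
3. pair(0, pair(0, pair(0, f(pair(e, e), 0))))  →  pair(0, pair(0, pair(0, 0)))   [R5 at 2.2.2]

pair(0, pair(0, pair(0, 0)))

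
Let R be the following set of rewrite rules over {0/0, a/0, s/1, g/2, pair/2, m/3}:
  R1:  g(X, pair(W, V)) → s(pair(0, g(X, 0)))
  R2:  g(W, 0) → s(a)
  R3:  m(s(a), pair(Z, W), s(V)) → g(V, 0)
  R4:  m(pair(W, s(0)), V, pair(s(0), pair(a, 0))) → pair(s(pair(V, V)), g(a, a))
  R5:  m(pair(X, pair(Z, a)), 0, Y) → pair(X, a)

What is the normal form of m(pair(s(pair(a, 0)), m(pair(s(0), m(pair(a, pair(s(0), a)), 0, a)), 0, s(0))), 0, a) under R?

pair(s(pair(a, 0)), a)

1. m(pair(s(pair(a, 0)), m(pair(s(0), m(pair(a, pair(s(0), a)), 0, a)), 0, s(0))), 0, a)  →  m(pair(s(pair(a, 0)), m(pair(s(0), pair(a, a)), 0, s(0))), 0, a)   [R5 at 1.2.1.2]
2. m(pair(s(pair(a, 0)), m(pair(s(0), pair(a, a)), 0, s(0))), 0, a)  →  m(pair(s(pair(a, 0)), pair(s(0), a)), 0, a)   [R5 at 1.2]
3. m(pair(s(pair(a, 0)), pair(s(0), a)), 0, a)  →  pair(s(pair(a, 0)), a)   [R5 at ε]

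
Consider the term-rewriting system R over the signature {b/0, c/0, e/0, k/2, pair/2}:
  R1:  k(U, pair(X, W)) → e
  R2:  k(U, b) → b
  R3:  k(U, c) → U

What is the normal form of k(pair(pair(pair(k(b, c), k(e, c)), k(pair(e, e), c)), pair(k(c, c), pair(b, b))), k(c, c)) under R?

1. k(pair(pair(pair(k(b, c), k(e, c)), k(pair(e, e), c)), pair(k(c, c), pair(b, b))), k(c, c))  →  k(pair(pair(pair(b, k(e, c)), k(pair(e, e), c)), pair(k(c, c), pair(b, b))), k(c, c))   [R3 at 1.1.1.1]
2. k(pair(pair(pair(b, k(e, c)), k(pair(e, e), c)), pair(k(c, c), pair(b, b))), k(c, c))  →  k(pair(pair(pair(b, e), k(pair(e, e), c)), pair(k(c, c), pair(b, b))), k(c, c))   [R3 at 1.1.1.2]
3. k(pair(pair(pair(b, e), k(pair(e, e), c)), pair(k(c, c), pair(b, b))), k(c, c))  →  k(pair(pair(pair(b, e), pair(e, e)), pair(k(c, c), pair(b, b))), k(c, c))   [R3 at 1.1.2]
4. k(pair(pair(pair(b, e), pair(e, e)), pair(k(c, c), pair(b, b))), k(c, c))  →  k(pair(pair(pair(b, e), pair(e, e)), pair(c, pair(b, b))), k(c, c))   [R3 at 1.2.1]
5. k(pair(pair(pair(b, e), pair(e, e)), pair(c, pair(b, b))), k(c, c))  →  k(pair(pair(pair(b, e), pair(e, e)), pair(c, pair(b, b))), c)   [R3 at 2]
6. k(pair(pair(pair(b, e), pair(e, e)), pair(c, pair(b, b))), c)  →  pair(pair(pair(b, e), pair(e, e)), pair(c, pair(b, b)))   [R3 at ε]

pair(pair(pair(b, e), pair(e, e)), pair(c, pair(b, b)))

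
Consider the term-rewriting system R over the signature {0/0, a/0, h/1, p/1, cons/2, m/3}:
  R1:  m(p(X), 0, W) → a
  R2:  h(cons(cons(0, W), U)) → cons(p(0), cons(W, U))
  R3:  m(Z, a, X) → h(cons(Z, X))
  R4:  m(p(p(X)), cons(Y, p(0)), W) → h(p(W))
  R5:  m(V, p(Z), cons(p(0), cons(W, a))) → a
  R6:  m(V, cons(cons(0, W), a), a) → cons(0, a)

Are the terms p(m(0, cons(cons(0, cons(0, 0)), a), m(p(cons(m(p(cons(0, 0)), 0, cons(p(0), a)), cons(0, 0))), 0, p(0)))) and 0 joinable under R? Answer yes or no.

Reduce t₁ = p(m(0, cons(cons(0, cons(0, 0)), a), m(p(cons(m(p(cons(0, 0)), 0, cons(p(0), a)), cons(0, 0))), 0, p(0)))):
1. p(m(0, cons(cons(0, cons(0, 0)), a), m(p(cons(m(p(cons(0, 0)), 0, cons(p(0), a)), cons(0, 0))), 0, p(0))))  →  p(m(0, cons(cons(0, cons(0, 0)), a), a))   [R1 at 1.3]
2. p(m(0, cons(cons(0, cons(0, 0)), a), a))  →  p(cons(0, a))   [R6 at 1]

Reduce t₂ = 0:

no — NF(t₁) = p(cons(0, a)), NF(t₂) = 0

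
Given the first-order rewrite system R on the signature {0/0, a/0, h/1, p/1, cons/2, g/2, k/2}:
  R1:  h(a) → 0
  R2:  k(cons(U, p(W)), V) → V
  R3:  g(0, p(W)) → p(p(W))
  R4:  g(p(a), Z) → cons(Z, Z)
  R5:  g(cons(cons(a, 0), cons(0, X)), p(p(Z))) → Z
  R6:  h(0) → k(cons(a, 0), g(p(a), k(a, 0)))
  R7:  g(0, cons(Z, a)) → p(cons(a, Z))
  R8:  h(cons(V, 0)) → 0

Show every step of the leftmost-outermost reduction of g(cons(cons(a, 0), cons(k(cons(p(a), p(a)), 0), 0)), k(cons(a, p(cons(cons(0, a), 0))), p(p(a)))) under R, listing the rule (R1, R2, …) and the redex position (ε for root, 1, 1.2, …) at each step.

a

1. g(cons(cons(a, 0), cons(k(cons(p(a), p(a)), 0), 0)), k(cons(a, p(cons(cons(0, a), 0))), p(p(a))))  →  g(cons(cons(a, 0), cons(0, 0)), k(cons(a, p(cons(cons(0, a), 0))), p(p(a))))   [R2 at 1.2.1]
2. g(cons(cons(a, 0), cons(0, 0)), k(cons(a, p(cons(cons(0, a), 0))), p(p(a))))  →  g(cons(cons(a, 0), cons(0, 0)), p(p(a)))   [R2 at 2]
3. g(cons(cons(a, 0), cons(0, 0)), p(p(a)))  →  a   [R5 at ε]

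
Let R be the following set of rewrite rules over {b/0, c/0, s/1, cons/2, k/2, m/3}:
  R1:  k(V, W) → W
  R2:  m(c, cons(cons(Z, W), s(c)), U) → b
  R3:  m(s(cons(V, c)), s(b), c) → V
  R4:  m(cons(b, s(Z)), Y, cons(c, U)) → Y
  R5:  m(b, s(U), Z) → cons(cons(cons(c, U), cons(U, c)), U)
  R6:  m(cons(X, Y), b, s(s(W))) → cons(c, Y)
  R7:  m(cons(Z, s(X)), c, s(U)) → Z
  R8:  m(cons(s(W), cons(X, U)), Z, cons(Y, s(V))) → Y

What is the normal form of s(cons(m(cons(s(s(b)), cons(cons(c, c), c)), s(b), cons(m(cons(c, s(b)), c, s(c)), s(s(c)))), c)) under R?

1. s(cons(m(cons(s(s(b)), cons(cons(c, c), c)), s(b), cons(m(cons(c, s(b)), c, s(c)), s(s(c)))), c))  →  s(cons(m(cons(c, s(b)), c, s(c)), c))   [R8 at 1.1]
2. s(cons(m(cons(c, s(b)), c, s(c)), c))  →  s(cons(c, c))   [R7 at 1.1]

s(cons(c, c))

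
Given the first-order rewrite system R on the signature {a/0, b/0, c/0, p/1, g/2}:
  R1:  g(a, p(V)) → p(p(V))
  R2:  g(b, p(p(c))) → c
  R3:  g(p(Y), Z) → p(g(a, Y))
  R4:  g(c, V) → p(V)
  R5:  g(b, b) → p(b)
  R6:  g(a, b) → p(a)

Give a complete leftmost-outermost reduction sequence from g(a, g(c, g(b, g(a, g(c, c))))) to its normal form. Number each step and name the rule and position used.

1. g(a, g(c, g(b, g(a, g(c, c)))))  →  g(a, p(g(b, g(a, g(c, c)))))   [R4 at 2]
2. g(a, p(g(b, g(a, g(c, c)))))  →  p(p(g(b, g(a, g(c, c)))))   [R1 at ε]
3. p(p(g(b, g(a, g(c, c)))))  →  p(p(g(b, g(a, p(c)))))   [R4 at 1.1.2.2]
4. p(p(g(b, g(a, p(c)))))  →  p(p(g(b, p(p(c)))))   [R1 at 1.1.2]
5. p(p(g(b, p(p(c)))))  →  p(p(c))   [R2 at 1.1]

p(p(c))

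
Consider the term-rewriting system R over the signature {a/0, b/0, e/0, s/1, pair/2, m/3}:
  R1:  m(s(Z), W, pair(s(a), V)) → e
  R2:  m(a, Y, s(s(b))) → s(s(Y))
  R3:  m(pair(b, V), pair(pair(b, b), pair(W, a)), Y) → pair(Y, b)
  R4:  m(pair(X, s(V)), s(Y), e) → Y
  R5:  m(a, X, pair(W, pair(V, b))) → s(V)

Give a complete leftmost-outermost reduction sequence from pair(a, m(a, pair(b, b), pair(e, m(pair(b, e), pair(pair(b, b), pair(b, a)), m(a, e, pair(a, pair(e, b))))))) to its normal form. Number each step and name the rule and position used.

pair(a, s(s(e)))

1. pair(a, m(a, pair(b, b), pair(e, m(pair(b, e), pair(pair(b, b), pair(b, a)), m(a, e, pair(a, pair(e, b)))))))  →  pair(a, m(a, pair(b, b), pair(e, pair(m(a, e, pair(a, pair(e, b))), b))))   [R3 at 2.3.2]
2. pair(a, m(a, pair(b, b), pair(e, pair(m(a, e, pair(a, pair(e, b))), b))))  →  pair(a, s(m(a, e, pair(a, pair(e, b)))))   [R5 at 2]
3. pair(a, s(m(a, e, pair(a, pair(e, b)))))  →  pair(a, s(s(e)))   [R5 at 2.1]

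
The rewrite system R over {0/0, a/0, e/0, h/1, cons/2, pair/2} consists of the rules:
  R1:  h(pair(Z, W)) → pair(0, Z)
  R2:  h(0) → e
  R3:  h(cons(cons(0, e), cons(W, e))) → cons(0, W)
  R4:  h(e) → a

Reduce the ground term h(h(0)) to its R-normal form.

a

1. h(h(0))  →  h(e)   [R2 at 1]
2. h(e)  →  a   [R4 at ε]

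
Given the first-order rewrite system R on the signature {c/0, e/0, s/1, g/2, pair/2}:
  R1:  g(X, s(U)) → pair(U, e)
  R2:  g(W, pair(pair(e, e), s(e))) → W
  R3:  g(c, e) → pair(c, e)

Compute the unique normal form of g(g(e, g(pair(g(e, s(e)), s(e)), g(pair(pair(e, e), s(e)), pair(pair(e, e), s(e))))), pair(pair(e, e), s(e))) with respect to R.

e

1. g(g(e, g(pair(g(e, s(e)), s(e)), g(pair(pair(e, e), s(e)), pair(pair(e, e), s(e))))), pair(pair(e, e), s(e)))  →  g(e, g(pair(g(e, s(e)), s(e)), g(pair(pair(e, e), s(e)), pair(pair(e, e), s(e)))))   [R2 at ε]
2. g(e, g(pair(g(e, s(e)), s(e)), g(pair(pair(e, e), s(e)), pair(pair(e, e), s(e)))))  →  g(e, g(pair(pair(e, e), s(e)), g(pair(pair(e, e), s(e)), pair(pair(e, e), s(e)))))   [R1 at 2.1.1]
3. g(e, g(pair(pair(e, e), s(e)), g(pair(pair(e, e), s(e)), pair(pair(e, e), s(e)))))  →  g(e, g(pair(pair(e, e), s(e)), pair(pair(e, e), s(e))))   [R2 at 2.2]
4. g(e, g(pair(pair(e, e), s(e)), pair(pair(e, e), s(e))))  →  g(e, pair(pair(e, e), s(e)))   [R2 at 2]
5. g(e, pair(pair(e, e), s(e)))  →  e   [R2 at ε]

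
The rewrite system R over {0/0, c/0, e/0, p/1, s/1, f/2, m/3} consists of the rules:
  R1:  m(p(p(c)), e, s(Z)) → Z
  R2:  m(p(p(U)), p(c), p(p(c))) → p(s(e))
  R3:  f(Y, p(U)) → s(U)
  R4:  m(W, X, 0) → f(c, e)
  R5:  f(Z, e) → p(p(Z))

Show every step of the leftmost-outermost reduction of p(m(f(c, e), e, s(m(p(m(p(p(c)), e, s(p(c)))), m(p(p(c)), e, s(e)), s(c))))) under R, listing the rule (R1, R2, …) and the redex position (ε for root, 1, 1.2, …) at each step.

p(c)

1. p(m(f(c, e), e, s(m(p(m(p(p(c)), e, s(p(c)))), m(p(p(c)), e, s(e)), s(c)))))  →  p(m(p(p(c)), e, s(m(p(m(p(p(c)), e, s(p(c)))), m(p(p(c)), e, s(e)), s(c)))))   [R5 at 1.1]
2. p(m(p(p(c)), e, s(m(p(m(p(p(c)), e, s(p(c)))), m(p(p(c)), e, s(e)), s(c)))))  →  p(m(p(m(p(p(c)), e, s(p(c)))), m(p(p(c)), e, s(e)), s(c)))   [R1 at 1]
3. p(m(p(m(p(p(c)), e, s(p(c)))), m(p(p(c)), e, s(e)), s(c)))  →  p(m(p(p(c)), m(p(p(c)), e, s(e)), s(c)))   [R1 at 1.1.1]
4. p(m(p(p(c)), m(p(p(c)), e, s(e)), s(c)))  →  p(m(p(p(c)), e, s(c)))   [R1 at 1.2]
5. p(m(p(p(c)), e, s(c)))  →  p(c)   [R1 at 1]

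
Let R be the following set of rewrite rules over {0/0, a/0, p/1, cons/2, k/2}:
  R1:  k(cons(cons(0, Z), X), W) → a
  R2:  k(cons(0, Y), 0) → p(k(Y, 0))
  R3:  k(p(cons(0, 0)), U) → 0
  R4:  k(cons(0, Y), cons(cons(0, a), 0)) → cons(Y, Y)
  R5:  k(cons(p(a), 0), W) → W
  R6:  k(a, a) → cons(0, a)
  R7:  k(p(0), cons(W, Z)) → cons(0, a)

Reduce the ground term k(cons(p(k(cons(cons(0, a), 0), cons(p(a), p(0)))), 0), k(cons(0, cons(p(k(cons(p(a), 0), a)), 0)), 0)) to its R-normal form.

1. k(cons(p(k(cons(cons(0, a), 0), cons(p(a), p(0)))), 0), k(cons(0, cons(p(k(cons(p(a), 0), a)), 0)), 0))  →  k(cons(p(a), 0), k(cons(0, cons(p(k(cons(p(a), 0), a)), 0)), 0))   [R1 at 1.1.1]
2. k(cons(p(a), 0), k(cons(0, cons(p(k(cons(p(a), 0), a)), 0)), 0))  →  k(cons(0, cons(p(k(cons(p(a), 0), a)), 0)), 0)   [R5 at ε]
3. k(cons(0, cons(p(k(cons(p(a), 0), a)), 0)), 0)  →  p(k(cons(p(k(cons(p(a), 0), a)), 0), 0))   [R2 at ε]
4. p(k(cons(p(k(cons(p(a), 0), a)), 0), 0))  →  p(k(cons(p(a), 0), 0))   [R5 at 1.1.1.1]
5. p(k(cons(p(a), 0), 0))  →  p(0)   [R5 at 1]

p(0)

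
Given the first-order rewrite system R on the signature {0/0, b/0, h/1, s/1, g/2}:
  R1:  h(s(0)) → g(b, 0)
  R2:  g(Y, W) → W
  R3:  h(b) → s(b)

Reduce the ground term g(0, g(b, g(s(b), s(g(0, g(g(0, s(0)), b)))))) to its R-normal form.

s(b)

1. g(0, g(b, g(s(b), s(g(0, g(g(0, s(0)), b))))))  →  g(b, g(s(b), s(g(0, g(g(0, s(0)), b)))))   [R2 at ε]
2. g(b, g(s(b), s(g(0, g(g(0, s(0)), b)))))  →  g(s(b), s(g(0, g(g(0, s(0)), b))))   [R2 at ε]
3. g(s(b), s(g(0, g(g(0, s(0)), b))))  →  s(g(0, g(g(0, s(0)), b)))   [R2 at ε]
4. s(g(0, g(g(0, s(0)), b)))  →  s(g(g(0, s(0)), b))   [R2 at 1]
5. s(g(g(0, s(0)), b))  →  s(b)   [R2 at 1]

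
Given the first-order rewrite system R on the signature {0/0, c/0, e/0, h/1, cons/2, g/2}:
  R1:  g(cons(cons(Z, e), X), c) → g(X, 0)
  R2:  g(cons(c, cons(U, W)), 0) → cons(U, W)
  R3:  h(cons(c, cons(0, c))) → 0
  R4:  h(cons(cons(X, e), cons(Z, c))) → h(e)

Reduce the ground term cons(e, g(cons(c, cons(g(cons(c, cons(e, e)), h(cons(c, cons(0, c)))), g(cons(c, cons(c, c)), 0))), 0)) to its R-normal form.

1. cons(e, g(cons(c, cons(g(cons(c, cons(e, e)), h(cons(c, cons(0, c)))), g(cons(c, cons(c, c)), 0))), 0))  →  cons(e, cons(g(cons(c, cons(e, e)), h(cons(c, cons(0, c)))), g(cons(c, cons(c, c)), 0)))   [R2 at 2]
2. cons(e, cons(g(cons(c, cons(e, e)), h(cons(c, cons(0, c)))), g(cons(c, cons(c, c)), 0)))  →  cons(e, cons(g(cons(c, cons(e, e)), 0), g(cons(c, cons(c, c)), 0)))   [R3 at 2.1.2]
3. cons(e, cons(g(cons(c, cons(e, e)), 0), g(cons(c, cons(c, c)), 0)))  →  cons(e, cons(cons(e, e), g(cons(c, cons(c, c)), 0)))   [R2 at 2.1]
4. cons(e, cons(cons(e, e), g(cons(c, cons(c, c)), 0)))  →  cons(e, cons(cons(e, e), cons(c, c)))   [R2 at 2.2]

cons(e, cons(cons(e, e), cons(c, c)))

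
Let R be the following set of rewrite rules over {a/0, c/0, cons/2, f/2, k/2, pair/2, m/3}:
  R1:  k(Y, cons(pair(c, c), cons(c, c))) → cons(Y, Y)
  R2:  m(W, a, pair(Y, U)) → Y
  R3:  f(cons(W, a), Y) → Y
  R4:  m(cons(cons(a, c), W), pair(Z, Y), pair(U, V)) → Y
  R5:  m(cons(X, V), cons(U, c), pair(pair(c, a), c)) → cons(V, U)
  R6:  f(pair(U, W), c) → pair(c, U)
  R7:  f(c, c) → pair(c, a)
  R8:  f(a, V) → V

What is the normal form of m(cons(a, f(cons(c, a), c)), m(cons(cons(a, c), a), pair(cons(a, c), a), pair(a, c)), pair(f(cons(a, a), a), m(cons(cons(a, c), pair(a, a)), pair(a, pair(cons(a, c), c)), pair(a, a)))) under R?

a

1. m(cons(a, f(cons(c, a), c)), m(cons(cons(a, c), a), pair(cons(a, c), a), pair(a, c)), pair(f(cons(a, a), a), m(cons(cons(a, c), pair(a, a)), pair(a, pair(cons(a, c), c)), pair(a, a))))  →  m(cons(a, c), m(cons(cons(a, c), a), pair(cons(a, c), a), pair(a, c)), pair(f(cons(a, a), a), m(cons(cons(a, c), pair(a, a)), pair(a, pair(cons(a, c), c)), pair(a, a))))   [R3 at 1.2]
2. m(cons(a, c), m(cons(cons(a, c), a), pair(cons(a, c), a), pair(a, c)), pair(f(cons(a, a), a), m(cons(cons(a, c), pair(a, a)), pair(a, pair(cons(a, c), c)), pair(a, a))))  →  m(cons(a, c), a, pair(f(cons(a, a), a), m(cons(cons(a, c), pair(a, a)), pair(a, pair(cons(a, c), c)), pair(a, a))))   [R4 at 2]
3. m(cons(a, c), a, pair(f(cons(a, a), a), m(cons(cons(a, c), pair(a, a)), pair(a, pair(cons(a, c), c)), pair(a, a))))  →  f(cons(a, a), a)   [R2 at ε]
4. f(cons(a, a), a)  →  a   [R3 at ε]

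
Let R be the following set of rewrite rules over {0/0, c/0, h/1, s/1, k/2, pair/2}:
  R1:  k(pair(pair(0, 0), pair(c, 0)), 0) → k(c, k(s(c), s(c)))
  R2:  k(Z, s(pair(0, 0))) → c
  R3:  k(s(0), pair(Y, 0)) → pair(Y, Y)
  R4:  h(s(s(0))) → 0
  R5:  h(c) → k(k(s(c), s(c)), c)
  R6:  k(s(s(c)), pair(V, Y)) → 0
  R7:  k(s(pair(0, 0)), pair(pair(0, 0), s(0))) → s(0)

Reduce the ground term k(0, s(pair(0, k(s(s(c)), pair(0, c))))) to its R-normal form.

1. k(0, s(pair(0, k(s(s(c)), pair(0, c)))))  →  k(0, s(pair(0, 0)))   [R6 at 2.1.2]
2. k(0, s(pair(0, 0)))  →  c   [R2 at ε]

c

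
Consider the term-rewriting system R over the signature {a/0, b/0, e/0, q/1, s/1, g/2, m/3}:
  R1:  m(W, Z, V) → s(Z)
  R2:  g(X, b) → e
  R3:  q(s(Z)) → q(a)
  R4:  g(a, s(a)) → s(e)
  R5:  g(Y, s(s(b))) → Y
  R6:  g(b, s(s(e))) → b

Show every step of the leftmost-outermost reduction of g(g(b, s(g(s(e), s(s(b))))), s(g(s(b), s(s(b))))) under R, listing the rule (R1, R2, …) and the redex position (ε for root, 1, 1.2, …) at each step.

b

1. g(g(b, s(g(s(e), s(s(b))))), s(g(s(b), s(s(b)))))  →  g(g(b, s(s(e))), s(g(s(b), s(s(b)))))   [R5 at 1.2.1]
2. g(g(b, s(s(e))), s(g(s(b), s(s(b)))))  →  g(b, s(g(s(b), s(s(b)))))   [R6 at 1]
3. g(b, s(g(s(b), s(s(b)))))  →  g(b, s(s(b)))   [R5 at 2.1]
4. g(b, s(s(b)))  →  b   [R5 at ε]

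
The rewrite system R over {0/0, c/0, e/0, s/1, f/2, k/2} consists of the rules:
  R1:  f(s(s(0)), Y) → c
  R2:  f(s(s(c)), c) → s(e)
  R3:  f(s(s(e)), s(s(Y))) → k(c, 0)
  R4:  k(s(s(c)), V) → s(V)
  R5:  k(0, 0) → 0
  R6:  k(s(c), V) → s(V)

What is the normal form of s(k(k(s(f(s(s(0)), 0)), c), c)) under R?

1. s(k(k(s(f(s(s(0)), 0)), c), c))  →  s(k(k(s(c), c), c))   [R1 at 1.1.1.1]
2. s(k(k(s(c), c), c))  →  s(k(s(c), c))   [R6 at 1.1]
3. s(k(s(c), c))  →  s(s(c))   [R6 at 1]

s(s(c))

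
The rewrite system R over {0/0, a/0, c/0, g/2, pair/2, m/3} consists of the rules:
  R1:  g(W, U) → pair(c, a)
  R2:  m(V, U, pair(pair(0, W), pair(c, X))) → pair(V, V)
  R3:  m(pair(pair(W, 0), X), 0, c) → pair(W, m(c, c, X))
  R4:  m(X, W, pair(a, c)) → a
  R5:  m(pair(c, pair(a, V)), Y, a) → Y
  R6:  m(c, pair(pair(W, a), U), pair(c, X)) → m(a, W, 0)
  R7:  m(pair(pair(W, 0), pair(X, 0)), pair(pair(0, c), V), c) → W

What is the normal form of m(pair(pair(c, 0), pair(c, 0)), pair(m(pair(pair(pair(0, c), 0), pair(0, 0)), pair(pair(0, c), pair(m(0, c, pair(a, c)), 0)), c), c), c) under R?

c

1. m(pair(pair(c, 0), pair(c, 0)), pair(m(pair(pair(pair(0, c), 0), pair(0, 0)), pair(pair(0, c), pair(m(0, c, pair(a, c)), 0)), c), c), c)  →  m(pair(pair(c, 0), pair(c, 0)), pair(pair(0, c), c), c)   [R7 at 2.1]
2. m(pair(pair(c, 0), pair(c, 0)), pair(pair(0, c), c), c)  →  c   [R7 at ε]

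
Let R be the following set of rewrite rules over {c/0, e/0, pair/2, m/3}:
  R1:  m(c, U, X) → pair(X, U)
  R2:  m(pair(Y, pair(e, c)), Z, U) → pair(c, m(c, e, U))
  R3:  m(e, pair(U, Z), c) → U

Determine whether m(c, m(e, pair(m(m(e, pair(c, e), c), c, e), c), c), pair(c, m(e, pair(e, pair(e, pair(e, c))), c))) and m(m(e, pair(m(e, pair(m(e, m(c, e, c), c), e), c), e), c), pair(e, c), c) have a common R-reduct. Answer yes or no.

no — NF(t₁) = pair(pair(c, e), pair(e, c)), NF(t₂) = pair(c, pair(e, c))

Reduce t₁ = m(c, m(e, pair(m(m(e, pair(c, e), c), c, e), c), c), pair(c, m(e, pair(e, pair(e, pair(e, c))), c))):
1. m(c, m(e, pair(m(m(e, pair(c, e), c), c, e), c), c), pair(c, m(e, pair(e, pair(e, pair(e, c))), c)))  →  pair(pair(c, m(e, pair(e, pair(e, pair(e, c))), c)), m(e, pair(m(m(e, pair(c, e), c), c, e), c), c))   [R1 at ε]
2. pair(pair(c, m(e, pair(e, pair(e, pair(e, c))), c)), m(e, pair(m(m(e, pair(c, e), c), c, e), c), c))  →  pair(pair(c, e), m(e, pair(m(m(e, pair(c, e), c), c, e), c), c))   [R3 at 1.2]
3. pair(pair(c, e), m(e, pair(m(m(e, pair(c, e), c), c, e), c), c))  →  pair(pair(c, e), m(m(e, pair(c, e), c), c, e))   [R3 at 2]
4. pair(pair(c, e), m(m(e, pair(c, e), c), c, e))  →  pair(pair(c, e), m(c, c, e))   [R3 at 2.1]
5. pair(pair(c, e), m(c, c, e))  →  pair(pair(c, e), pair(e, c))   [R1 at 2]

Reduce t₂ = m(m(e, pair(m(e, pair(m(e, m(c, e, c), c), e), c), e), c), pair(e, c), c):
1. m(m(e, pair(m(e, pair(m(e, m(c, e, c), c), e), c), e), c), pair(e, c), c)  →  m(m(e, pair(m(e, m(c, e, c), c), e), c), pair(e, c), c)   [R3 at 1]
2. m(m(e, pair(m(e, m(c, e, c), c), e), c), pair(e, c), c)  →  m(m(e, m(c, e, c), c), pair(e, c), c)   [R3 at 1]
3. m(m(e, m(c, e, c), c), pair(e, c), c)  →  m(m(e, pair(c, e), c), pair(e, c), c)   [R1 at 1.2]
4. m(m(e, pair(c, e), c), pair(e, c), c)  →  m(c, pair(e, c), c)   [R3 at 1]
5. m(c, pair(e, c), c)  →  pair(c, pair(e, c))   [R1 at ε]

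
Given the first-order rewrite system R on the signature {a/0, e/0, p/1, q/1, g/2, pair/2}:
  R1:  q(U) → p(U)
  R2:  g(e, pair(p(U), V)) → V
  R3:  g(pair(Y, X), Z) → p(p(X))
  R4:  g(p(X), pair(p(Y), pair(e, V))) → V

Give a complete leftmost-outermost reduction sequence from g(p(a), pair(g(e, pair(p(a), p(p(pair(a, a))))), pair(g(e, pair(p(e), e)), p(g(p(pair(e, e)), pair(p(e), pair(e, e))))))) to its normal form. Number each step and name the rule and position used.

1. g(p(a), pair(g(e, pair(p(a), p(p(pair(a, a))))), pair(g(e, pair(p(e), e)), p(g(p(pair(e, e)), pair(p(e), pair(e, e)))))))  →  g(p(a), pair(p(p(pair(a, a))), pair(g(e, pair(p(e), e)), p(g(p(pair(e, e)), pair(p(e), pair(e, e)))))))   [R2 at 2.1]
2. g(p(a), pair(p(p(pair(a, a))), pair(g(e, pair(p(e), e)), p(g(p(pair(e, e)), pair(p(e), pair(e, e)))))))  →  g(p(a), pair(p(p(pair(a, a))), pair(e, p(g(p(pair(e, e)), pair(p(e), pair(e, e)))))))   [R2 at 2.2.1]
3. g(p(a), pair(p(p(pair(a, a))), pair(e, p(g(p(pair(e, e)), pair(p(e), pair(e, e)))))))  →  p(g(p(pair(e, e)), pair(p(e), pair(e, e))))   [R4 at ε]
4. p(g(p(pair(e, e)), pair(p(e), pair(e, e))))  →  p(e)   [R4 at 1]

p(e)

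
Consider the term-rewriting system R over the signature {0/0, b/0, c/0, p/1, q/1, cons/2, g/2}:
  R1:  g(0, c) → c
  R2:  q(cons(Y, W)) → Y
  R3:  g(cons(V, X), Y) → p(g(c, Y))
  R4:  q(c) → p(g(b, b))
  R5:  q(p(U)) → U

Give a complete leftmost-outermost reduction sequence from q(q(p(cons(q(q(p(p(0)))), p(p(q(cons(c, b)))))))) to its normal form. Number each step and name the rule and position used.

0

1. q(q(p(cons(q(q(p(p(0)))), p(p(q(cons(c, b))))))))  →  q(cons(q(q(p(p(0)))), p(p(q(cons(c, b))))))   [R5 at 1]
2. q(cons(q(q(p(p(0)))), p(p(q(cons(c, b))))))  →  q(q(p(p(0))))   [R2 at ε]
3. q(q(p(p(0))))  →  q(p(0))   [R5 at 1]
4. q(p(0))  →  0   [R5 at ε]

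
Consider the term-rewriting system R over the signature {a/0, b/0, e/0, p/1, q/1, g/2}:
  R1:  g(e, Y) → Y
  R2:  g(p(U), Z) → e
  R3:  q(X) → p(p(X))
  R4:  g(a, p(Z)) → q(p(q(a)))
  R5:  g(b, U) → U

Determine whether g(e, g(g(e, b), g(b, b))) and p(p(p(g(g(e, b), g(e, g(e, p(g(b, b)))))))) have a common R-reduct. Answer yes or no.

Reduce t₁ = g(e, g(g(e, b), g(b, b))):
1. g(e, g(g(e, b), g(b, b)))  →  g(g(e, b), g(b, b))   [R1 at ε]
2. g(g(e, b), g(b, b))  →  g(b, g(b, b))   [R1 at 1]
3. g(b, g(b, b))  →  g(b, b)   [R5 at ε]
4. g(b, b)  →  b   [R5 at ε]

Reduce t₂ = p(p(p(g(g(e, b), g(e, g(e, p(g(b, b)))))))):
1. p(p(p(g(g(e, b), g(e, g(e, p(g(b, b))))))))  →  p(p(p(g(b, g(e, g(e, p(g(b, b))))))))   [R1 at 1.1.1.1]
2. p(p(p(g(b, g(e, g(e, p(g(b, b))))))))  →  p(p(p(g(e, g(e, p(g(b, b)))))))   [R5 at 1.1.1]
3. p(p(p(g(e, g(e, p(g(b, b)))))))  →  p(p(p(g(e, p(g(b, b))))))   [R1 at 1.1.1]
4. p(p(p(g(e, p(g(b, b))))))  →  p(p(p(p(g(b, b)))))   [R1 at 1.1.1]
5. p(p(p(p(g(b, b)))))  →  p(p(p(p(b))))   [R5 at 1.1.1.1]

no — NF(t₁) = b, NF(t₂) = p(p(p(p(b))))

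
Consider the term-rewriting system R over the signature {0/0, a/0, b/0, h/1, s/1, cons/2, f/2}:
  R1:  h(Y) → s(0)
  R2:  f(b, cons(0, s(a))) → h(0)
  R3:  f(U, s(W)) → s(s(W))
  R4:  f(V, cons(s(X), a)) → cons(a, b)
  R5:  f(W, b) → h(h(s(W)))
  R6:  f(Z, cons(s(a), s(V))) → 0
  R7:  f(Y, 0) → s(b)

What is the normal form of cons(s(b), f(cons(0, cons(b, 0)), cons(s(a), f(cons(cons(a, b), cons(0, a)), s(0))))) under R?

1. cons(s(b), f(cons(0, cons(b, 0)), cons(s(a), f(cons(cons(a, b), cons(0, a)), s(0)))))  →  cons(s(b), f(cons(0, cons(b, 0)), cons(s(a), s(s(0)))))   [R3 at 2.2.2]
2. cons(s(b), f(cons(0, cons(b, 0)), cons(s(a), s(s(0)))))  →  cons(s(b), 0)   [R6 at 2]

cons(s(b), 0)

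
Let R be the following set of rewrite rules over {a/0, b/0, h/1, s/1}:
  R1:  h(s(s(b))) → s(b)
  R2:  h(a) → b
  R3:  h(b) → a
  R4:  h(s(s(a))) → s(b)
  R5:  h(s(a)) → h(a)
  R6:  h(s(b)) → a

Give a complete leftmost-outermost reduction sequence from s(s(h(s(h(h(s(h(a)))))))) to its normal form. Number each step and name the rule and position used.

s(s(a))

1. s(s(h(s(h(h(s(h(a))))))))  →  s(s(h(s(h(h(s(b)))))))   [R2 at 1.1.1.1.1.1.1]
2. s(s(h(s(h(h(s(b)))))))  →  s(s(h(s(h(a)))))   [R6 at 1.1.1.1.1]
3. s(s(h(s(h(a)))))  →  s(s(h(s(b))))   [R2 at 1.1.1.1]
4. s(s(h(s(b))))  →  s(s(a))   [R6 at 1.1]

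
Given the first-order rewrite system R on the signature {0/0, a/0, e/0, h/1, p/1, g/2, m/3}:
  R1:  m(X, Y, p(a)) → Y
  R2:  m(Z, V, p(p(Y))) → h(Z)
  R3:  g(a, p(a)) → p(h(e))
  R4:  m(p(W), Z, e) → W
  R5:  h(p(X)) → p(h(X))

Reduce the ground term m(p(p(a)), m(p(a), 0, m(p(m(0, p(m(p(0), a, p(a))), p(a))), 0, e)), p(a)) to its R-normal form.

0

1. m(p(p(a)), m(p(a), 0, m(p(m(0, p(m(p(0), a, p(a))), p(a))), 0, e)), p(a))  →  m(p(a), 0, m(p(m(0, p(m(p(0), a, p(a))), p(a))), 0, e))   [R1 at ε]
2. m(p(a), 0, m(p(m(0, p(m(p(0), a, p(a))), p(a))), 0, e))  →  m(p(a), 0, m(0, p(m(p(0), a, p(a))), p(a)))   [R4 at 3]
3. m(p(a), 0, m(0, p(m(p(0), a, p(a))), p(a)))  →  m(p(a), 0, p(m(p(0), a, p(a))))   [R1 at 3]
4. m(p(a), 0, p(m(p(0), a, p(a))))  →  m(p(a), 0, p(a))   [R1 at 3.1]
5. m(p(a), 0, p(a))  →  0   [R1 at ε]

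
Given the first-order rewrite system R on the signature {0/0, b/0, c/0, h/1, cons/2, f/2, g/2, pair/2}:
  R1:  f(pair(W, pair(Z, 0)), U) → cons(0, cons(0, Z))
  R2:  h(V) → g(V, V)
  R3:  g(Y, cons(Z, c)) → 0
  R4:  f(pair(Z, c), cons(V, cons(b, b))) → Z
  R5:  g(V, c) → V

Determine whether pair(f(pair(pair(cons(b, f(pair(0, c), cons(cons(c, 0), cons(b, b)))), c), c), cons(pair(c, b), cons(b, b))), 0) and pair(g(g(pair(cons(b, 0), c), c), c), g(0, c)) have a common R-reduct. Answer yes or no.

Reduce t₁ = pair(f(pair(pair(cons(b, f(pair(0, c), cons(cons(c, 0), cons(b, b)))), c), c), cons(pair(c, b), cons(b, b))), 0):
1. pair(f(pair(pair(cons(b, f(pair(0, c), cons(cons(c, 0), cons(b, b)))), c), c), cons(pair(c, b), cons(b, b))), 0)  →  pair(pair(cons(b, f(pair(0, c), cons(cons(c, 0), cons(b, b)))), c), 0)   [R4 at 1]
2. pair(pair(cons(b, f(pair(0, c), cons(cons(c, 0), cons(b, b)))), c), 0)  →  pair(pair(cons(b, 0), c), 0)   [R4 at 1.1.2]

Reduce t₂ = pair(g(g(pair(cons(b, 0), c), c), c), g(0, c)):
1. pair(g(g(pair(cons(b, 0), c), c), c), g(0, c))  →  pair(g(pair(cons(b, 0), c), c), g(0, c))   [R5 at 1]
2. pair(g(pair(cons(b, 0), c), c), g(0, c))  →  pair(pair(cons(b, 0), c), g(0, c))   [R5 at 1]
3. pair(pair(cons(b, 0), c), g(0, c))  →  pair(pair(cons(b, 0), c), 0)   [R5 at 2]

yes — NF(t₁) = pair(pair(cons(b, 0), c), 0), NF(t₂) = pair(pair(cons(b, 0), c), 0)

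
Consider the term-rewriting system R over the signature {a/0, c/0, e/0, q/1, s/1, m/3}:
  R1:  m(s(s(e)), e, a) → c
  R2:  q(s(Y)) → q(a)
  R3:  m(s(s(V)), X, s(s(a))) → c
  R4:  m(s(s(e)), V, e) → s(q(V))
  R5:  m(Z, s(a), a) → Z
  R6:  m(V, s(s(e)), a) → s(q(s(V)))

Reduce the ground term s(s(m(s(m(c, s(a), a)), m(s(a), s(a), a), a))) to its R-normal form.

s(s(s(c)))

1. s(s(m(s(m(c, s(a), a)), m(s(a), s(a), a), a)))  →  s(s(m(s(c), m(s(a), s(a), a), a)))   [R5 at 1.1.1.1]
2. s(s(m(s(c), m(s(a), s(a), a), a)))  →  s(s(m(s(c), s(a), a)))   [R5 at 1.1.2]
3. s(s(m(s(c), s(a), a)))  →  s(s(s(c)))   [R5 at 1.1]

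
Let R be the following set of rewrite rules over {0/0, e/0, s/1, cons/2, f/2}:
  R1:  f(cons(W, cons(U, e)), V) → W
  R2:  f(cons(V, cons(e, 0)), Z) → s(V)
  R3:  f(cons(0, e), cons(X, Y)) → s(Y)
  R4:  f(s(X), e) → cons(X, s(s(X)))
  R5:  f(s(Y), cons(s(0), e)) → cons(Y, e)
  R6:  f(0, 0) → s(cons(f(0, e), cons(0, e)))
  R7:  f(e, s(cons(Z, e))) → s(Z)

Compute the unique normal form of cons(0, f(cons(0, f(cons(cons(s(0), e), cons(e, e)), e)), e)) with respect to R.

cons(0, 0)

1. cons(0, f(cons(0, f(cons(cons(s(0), e), cons(e, e)), e)), e))  →  cons(0, f(cons(0, cons(s(0), e)), e))   [R1 at 2.1.2]
2. cons(0, f(cons(0, cons(s(0), e)), e))  →  cons(0, 0)   [R1 at 2]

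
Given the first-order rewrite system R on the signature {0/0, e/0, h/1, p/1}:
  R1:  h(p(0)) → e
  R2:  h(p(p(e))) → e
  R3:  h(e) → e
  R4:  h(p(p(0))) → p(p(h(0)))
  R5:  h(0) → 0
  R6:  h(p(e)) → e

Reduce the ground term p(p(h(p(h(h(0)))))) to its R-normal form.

p(p(e))

1. p(p(h(p(h(h(0))))))  →  p(p(h(p(h(0)))))   [R5 at 1.1.1.1.1]
2. p(p(h(p(h(0)))))  →  p(p(h(p(0))))   [R5 at 1.1.1.1]
3. p(p(h(p(0))))  →  p(p(e))   [R1 at 1.1]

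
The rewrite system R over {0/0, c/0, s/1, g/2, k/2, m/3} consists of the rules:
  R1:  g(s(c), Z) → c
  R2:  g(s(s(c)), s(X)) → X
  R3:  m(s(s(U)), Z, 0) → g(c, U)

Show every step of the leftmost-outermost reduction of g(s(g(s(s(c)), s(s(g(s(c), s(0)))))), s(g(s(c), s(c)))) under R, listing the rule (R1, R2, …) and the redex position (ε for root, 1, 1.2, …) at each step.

c

1. g(s(g(s(s(c)), s(s(g(s(c), s(0)))))), s(g(s(c), s(c))))  →  g(s(s(g(s(c), s(0)))), s(g(s(c), s(c))))   [R2 at 1.1]
2. g(s(s(g(s(c), s(0)))), s(g(s(c), s(c))))  →  g(s(s(c)), s(g(s(c), s(c))))   [R1 at 1.1.1]
3. g(s(s(c)), s(g(s(c), s(c))))  →  g(s(c), s(c))   [R2 at ε]
4. g(s(c), s(c))  →  c   [R1 at ε]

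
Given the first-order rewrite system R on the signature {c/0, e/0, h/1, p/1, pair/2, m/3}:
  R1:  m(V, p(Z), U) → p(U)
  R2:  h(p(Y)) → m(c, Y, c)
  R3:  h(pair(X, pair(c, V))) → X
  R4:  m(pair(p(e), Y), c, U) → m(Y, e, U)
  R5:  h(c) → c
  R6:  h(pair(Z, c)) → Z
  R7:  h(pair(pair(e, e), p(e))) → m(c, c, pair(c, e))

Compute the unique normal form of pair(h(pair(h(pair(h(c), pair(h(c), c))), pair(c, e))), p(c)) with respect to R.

1. pair(h(pair(h(pair(h(c), pair(h(c), c))), pair(c, e))), p(c))  →  pair(h(pair(h(c), pair(h(c), c))), p(c))   [R3 at 1]
2. pair(h(pair(h(c), pair(h(c), c))), p(c))  →  pair(h(pair(c, pair(h(c), c))), p(c))   [R5 at 1.1.1]
3. pair(h(pair(c, pair(h(c), c))), p(c))  →  pair(h(pair(c, pair(c, c))), p(c))   [R5 at 1.1.2.1]
4. pair(h(pair(c, pair(c, c))), p(c))  →  pair(c, p(c))   [R3 at 1]

pair(c, p(c))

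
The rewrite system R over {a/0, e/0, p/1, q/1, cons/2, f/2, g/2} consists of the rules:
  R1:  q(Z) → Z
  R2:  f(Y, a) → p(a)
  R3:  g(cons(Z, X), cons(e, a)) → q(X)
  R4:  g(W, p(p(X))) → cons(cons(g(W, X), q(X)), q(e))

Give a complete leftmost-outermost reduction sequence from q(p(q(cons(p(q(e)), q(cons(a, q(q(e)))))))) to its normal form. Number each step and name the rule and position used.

p(cons(p(e), cons(a, e)))

1. q(p(q(cons(p(q(e)), q(cons(a, q(q(e))))))))  →  p(q(cons(p(q(e)), q(cons(a, q(q(e)))))))   [R1 at ε]
2. p(q(cons(p(q(e)), q(cons(a, q(q(e)))))))  →  p(cons(p(q(e)), q(cons(a, q(q(e))))))   [R1 at 1]
3. p(cons(p(q(e)), q(cons(a, q(q(e))))))  →  p(cons(p(e), q(cons(a, q(q(e))))))   [R1 at 1.1.1]
4. p(cons(p(e), q(cons(a, q(q(e))))))  →  p(cons(p(e), cons(a, q(q(e)))))   [R1 at 1.2]
5. p(cons(p(e), cons(a, q(q(e)))))  →  p(cons(p(e), cons(a, q(e))))   [R1 at 1.2.2]
6. p(cons(p(e), cons(a, q(e))))  →  p(cons(p(e), cons(a, e)))   [R1 at 1.2.2]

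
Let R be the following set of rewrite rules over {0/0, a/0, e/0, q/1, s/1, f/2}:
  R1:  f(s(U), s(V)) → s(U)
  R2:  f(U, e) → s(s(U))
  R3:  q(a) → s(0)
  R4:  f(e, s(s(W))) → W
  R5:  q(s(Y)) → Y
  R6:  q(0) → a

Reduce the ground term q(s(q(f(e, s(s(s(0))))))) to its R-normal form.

1. q(s(q(f(e, s(s(s(0)))))))  →  q(f(e, s(s(s(0)))))   [R5 at ε]
2. q(f(e, s(s(s(0)))))  →  q(s(0))   [R4 at 1]
3. q(s(0))  →  0   [R5 at ε]

0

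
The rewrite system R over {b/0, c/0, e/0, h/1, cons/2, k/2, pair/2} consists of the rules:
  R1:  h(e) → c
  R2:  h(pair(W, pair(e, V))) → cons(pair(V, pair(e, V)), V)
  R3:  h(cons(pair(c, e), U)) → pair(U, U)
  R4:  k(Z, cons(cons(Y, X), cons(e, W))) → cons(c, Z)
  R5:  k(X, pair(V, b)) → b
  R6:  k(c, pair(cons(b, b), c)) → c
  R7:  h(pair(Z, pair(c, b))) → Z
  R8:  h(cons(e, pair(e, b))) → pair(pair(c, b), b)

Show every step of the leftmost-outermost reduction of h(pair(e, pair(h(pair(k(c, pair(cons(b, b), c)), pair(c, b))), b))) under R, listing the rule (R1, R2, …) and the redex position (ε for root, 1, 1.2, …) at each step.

e

1. h(pair(e, pair(h(pair(k(c, pair(cons(b, b), c)), pair(c, b))), b)))  →  h(pair(e, pair(k(c, pair(cons(b, b), c)), b)))   [R7 at 1.2.1]
2. h(pair(e, pair(k(c, pair(cons(b, b), c)), b)))  →  h(pair(e, pair(c, b)))   [R6 at 1.2.1]
3. h(pair(e, pair(c, b)))  →  e   [R7 at ε]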